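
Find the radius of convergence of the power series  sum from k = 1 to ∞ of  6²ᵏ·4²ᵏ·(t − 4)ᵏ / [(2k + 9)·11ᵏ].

R = 11/576

Apply the ratio test: |a_{k+1}| / |a_k| = [(2k + 9)/(2(k+1) + 9)] · 36·16/11, which tends to 576/11 as k → ∞.
Convergence for |t − 4| · 576/11 < 1, i.e. |t − 4| < 11/576. So R = 11/576.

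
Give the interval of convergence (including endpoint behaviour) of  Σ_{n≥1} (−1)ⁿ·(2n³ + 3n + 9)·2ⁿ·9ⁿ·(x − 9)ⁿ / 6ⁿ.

(26/3, 28/3)

Apply the ratio test: |a_{n+1}| / |a_n| = [(2(n+1)³ + 3(n+1) + 9)/(2n³ + 3n + 9)] · 2·9/6, which tends to 3 as n → ∞.
Thus R = 1/(3) = 1/3.
Check x = 28/3: the terms do not tend to 0, so the series diverges.
Check x = 26/3: the terms have absolute value of order n³, which does not tend to 0, so the series diverges by the divergence test.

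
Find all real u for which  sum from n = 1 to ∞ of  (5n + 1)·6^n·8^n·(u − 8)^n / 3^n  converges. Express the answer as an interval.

The ratio of consecutive coefficients is [(5(n+1) + 1)/(5n + 1)] · 6·8/3 → 16.
Hence the series converges for |u − 8| < 1/(16) = 1/16, so the radius of convergence is 1/16.
At u = 129/16: the terms have absolute value of order n, which does not tend to 0, so the series diverges by the divergence test.
At u = 127/16: the terms have absolute value of order n, which does not tend to 0, so the series diverges by the divergence test.

(127/16, 129/16)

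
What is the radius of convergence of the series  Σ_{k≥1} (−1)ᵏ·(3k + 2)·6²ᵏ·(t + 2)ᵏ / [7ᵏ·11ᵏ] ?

Ratio test: |a_{k+1}/a_k| = [(3(k+1) + 2)/(3k + 2)] · 36/(7·11) → 36/77 as k → ∞.
The series converges when 36/77 · |t + 2| < 1, giving R = 77/36.

R = 77/36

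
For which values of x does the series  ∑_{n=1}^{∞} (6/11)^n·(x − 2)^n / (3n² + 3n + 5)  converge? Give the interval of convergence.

Ratio test: |a_{n+1}/a_n| = [(3n² + 3n + 5)/(3(n+1)² + 3(n+1) + 5)] · 6/11 → 6/11 as n → ∞.
The series converges when 6/11 · |x − 2| < 1, giving R = 11/6.
When x = 23/6, the series is dominated by a constant times Σ 1/n², which converges (p = 2 > 1).
When x = 1/6, the series is dominated by a constant times Σ 1/n², which converges (p = 2 > 1).

[1/6, 23/6]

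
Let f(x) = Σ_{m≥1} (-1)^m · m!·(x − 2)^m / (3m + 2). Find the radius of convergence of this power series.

R = 0

Apply the ratio test: |a_{m+1}| / |a_m| = (m+1) · (3m + 2)/(3(m+1) + 2), which tends to ∞ as m → ∞.
Since the ratio → ∞, the series diverges for every x ≠ 2, and R = 0.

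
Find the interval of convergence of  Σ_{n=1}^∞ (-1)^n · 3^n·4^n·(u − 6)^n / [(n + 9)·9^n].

(21/4, 27/4]

Ratio test: |a_{n+1}/a_n| = [(n + 9)/((n+1) + 9)] · 3·4/9 → 4/3 as n → ∞.
Convergence for |u − 6| · 4/3 < 1, i.e. |u − 6| < 3/4. So R = 3/4.
Endpoint u = 27/4: convergence follows from the alternating series test (terms decrease monotonically to 0).
When u = 21/4, the terms are asymptotic to a nonzero constant times 1/n, so the series diverges by limit comparison with Σ 1/n.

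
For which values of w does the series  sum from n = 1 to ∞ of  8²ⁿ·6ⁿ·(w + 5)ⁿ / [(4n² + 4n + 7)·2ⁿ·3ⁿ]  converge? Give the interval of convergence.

[-321/64, -319/64]

By the ratio test, |a_{n+1}/a_n| = [(4n² + 4n + 7)/(4(n+1)² + 4(n+1) + 7)] · 64·6/(2·3) → 64.
Hence the series converges for |w + 5| < 1/(64) = 1/64, so the radius of convergence is 1/64.
When w = -319/64, the series is dominated by a constant times Σ 1/n², which converges (p = 2 > 1).
Check w = -321/64: the series is dominated by a constant times Σ 1/n², which converges (p = 2 > 1).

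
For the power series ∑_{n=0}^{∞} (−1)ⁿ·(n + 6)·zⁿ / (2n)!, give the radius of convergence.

The ratio of consecutive coefficients is ((n+1) + 6)/(n + 6) · 1/[(2n+1)·(2n+2)] → 0.
The limit is 0, so the series converges for all z; R = ∞.

R = ∞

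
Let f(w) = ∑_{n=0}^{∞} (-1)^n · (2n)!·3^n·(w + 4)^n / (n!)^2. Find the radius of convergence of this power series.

R = 1/12

Apply the ratio test: |a_{n+1}| / |a_n| = (2n+1)·(2n+2)/(n+1)² · 3, which tends to 12 as n → ∞.
The series converges when 12 · |w + 4| < 1, giving R = 1/12.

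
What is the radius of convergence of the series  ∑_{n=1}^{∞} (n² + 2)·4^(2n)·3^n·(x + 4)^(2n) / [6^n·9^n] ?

The ratio of consecutive coefficients is [((n+1)² + 2)/(n² + 2)] · 16·3/(6·9) → 8/9.
Since the exponent of (x + 4) increases by 2 each term, convergence requires |x + 4|² < 9/8, hence R = 3√2/4.

R = 3√2/4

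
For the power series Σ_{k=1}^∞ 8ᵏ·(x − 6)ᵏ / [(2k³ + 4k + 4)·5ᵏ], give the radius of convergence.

R = 5/8

By the ratio test, |a_{k+1}/a_k| = [(2k³ + 4k + 4)/(2(k+1)³ + 4(k+1) + 4)] · 8/5 → 8/5.
Hence the series converges for |x − 6| < 1/(8/5) = 5/8, so the radius of convergence is 5/8.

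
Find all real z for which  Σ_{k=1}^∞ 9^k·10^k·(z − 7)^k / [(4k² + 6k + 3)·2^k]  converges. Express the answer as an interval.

[314/45, 316/45]

By the ratio test, |a_{k+1}/a_k| = [(4k² + 6k + 3)/(4(k+1)² + 6(k+1) + 3)] · 9·10/2 → 45.
Thus R = 1/(45) = 1/45.
Check z = 316/45: the terms are on the order of 1/k², so the series converges absolutely by comparison with the p-series (p = 2 > 1).
Endpoint z = 314/45: the terms are on the order of 1/k², so the series converges absolutely by comparison with the p-series (p = 2 > 1).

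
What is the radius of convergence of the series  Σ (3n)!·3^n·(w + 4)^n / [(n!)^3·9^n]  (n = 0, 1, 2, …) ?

R = 1/9

Ratio test: |a_{n+1}/a_n| = (3n+1)·(3n+2)·(3n+3)/(n+1)³ · 3/9 → 9 as n → ∞.
Hence the series converges for |w + 4| < 1/(9) = 1/9, so the radius of convergence is 1/9.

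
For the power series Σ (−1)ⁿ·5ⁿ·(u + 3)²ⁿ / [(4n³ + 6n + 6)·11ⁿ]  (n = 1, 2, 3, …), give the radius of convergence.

By the ratio test, |a_{n+1}/a_n| = [(4n³ + 6n + 6)/(4(n+1)³ + 6(n+1) + 6)] · 5/11 → 5/11.
Successive powers of (u + 3) differ by 2, so the series converges when |u + 3|² · 5/11 < 1, i.e. |u + 3| < √(11/5). So R = √55/5.

R = √55/5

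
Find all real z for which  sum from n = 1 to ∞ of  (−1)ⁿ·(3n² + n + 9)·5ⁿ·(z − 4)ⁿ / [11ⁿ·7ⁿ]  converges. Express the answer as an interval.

The ratio of consecutive coefficients is [(3(n+1)² + (n+1) + 9)/(3n² + n + 9)] · 5/(11·7) → 5/77.
Thus R = 1/(5/77) = 77/5.
When z = 97/5, the terms do not tend to 0, so the series diverges.
Check z = -57/5: the terms do not tend to 0, so the series diverges.

(-57/5, 97/5)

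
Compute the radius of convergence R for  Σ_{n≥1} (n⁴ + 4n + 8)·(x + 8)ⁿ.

R = 1

By the ratio test, |a_{n+1}/a_n| = ((n+1)⁴ + 4(n+1) + 8)/(n⁴ + 4n + 8) → 1.
Hence R = 1.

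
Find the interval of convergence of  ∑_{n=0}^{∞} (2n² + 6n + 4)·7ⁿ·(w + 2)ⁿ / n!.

(−∞, ∞)

Ratio test: |a_{n+1}/a_n| = (2(n+1)² + 6(n+1) + 4)/(2n² + 6n + 4) · 7 · 1/(n+1) → 0 as n → ∞.
The limit is 0, so the series converges for all w; R = ∞.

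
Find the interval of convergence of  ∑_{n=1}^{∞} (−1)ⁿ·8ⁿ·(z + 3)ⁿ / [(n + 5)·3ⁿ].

(-27/8, -21/8]

By the ratio test, |a_{n+1}/a_n| = [(n + 5)/((n+1) + 5)] · 8/3 → 8/3.
Convergence for |z + 3| · 8/3 < 1, i.e. |z + 3| < 3/8. So R = 3/8.
When z = -21/8, the terms alternate in sign and decrease monotonically to 0 in absolute value (size ~ c/n), so the alternating series test gives convergence.
At z = -27/8: the terms are asymptotic to a nonzero constant times 1/n, so the series diverges by limit comparison with Σ 1/n.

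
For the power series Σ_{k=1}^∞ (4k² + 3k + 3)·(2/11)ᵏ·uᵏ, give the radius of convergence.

Ratio test: |a_{k+1}/a_k| = [(4(k+1)² + 3(k+1) + 3)/(4k² + 3k + 3)] · 2/11 → 2/11 as k → ∞.
Convergence for |u| · 2/11 < 1, i.e. |u| < 11/2. So R = 11/2.

R = 11/2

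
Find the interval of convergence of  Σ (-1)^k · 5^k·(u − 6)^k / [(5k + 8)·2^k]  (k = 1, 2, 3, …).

(28/5, 32/5]

Ratio test: |a_{k+1}/a_k| = [(5k + 8)/(5(k+1) + 8)] · 5/2 → 5/2 as k → ∞.
Convergence for |u − 6| · 5/2 < 1, i.e. |u − 6| < 2/5. So R = 2/5.
Endpoint u = 32/5: the terms alternate in sign and decrease monotonically to 0 in absolute value (size ~ c/k), so the alternating series test gives convergence.
Endpoint u = 28/5: comparison with the harmonic series Σ 1/k shows the series diverges.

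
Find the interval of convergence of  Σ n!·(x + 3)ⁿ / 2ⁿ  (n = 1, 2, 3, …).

Ratio test: |a_{n+1}/a_n| = (n+1) · 1/2 → ∞ as n → ∞.
The terms grow without bound for any (x + 3) ≠ 0, so R = 0 (convergence only at x = -3).

{-3}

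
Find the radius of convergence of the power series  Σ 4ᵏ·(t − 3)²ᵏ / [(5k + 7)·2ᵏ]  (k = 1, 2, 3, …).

R = √2/2

By the ratio test, |a_{k+1}/a_k| = [(5k + 7)/(5(k+1) + 7)] · 4/2 → 2.
Since the exponent of (t − 3) increases by 2 each term, convergence requires |t − 3|² < 1/2, hence R = √2/2.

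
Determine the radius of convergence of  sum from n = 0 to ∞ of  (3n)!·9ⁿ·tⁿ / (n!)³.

By the ratio test, |a_{n+1}/a_n| = (3n+1)·(3n+2)·(3n+3)/(n+1)³ · 9 → 243.
Hence the series converges for |t| < 1/(243) = 1/243, so the radius of convergence is 1/243.

R = 1/243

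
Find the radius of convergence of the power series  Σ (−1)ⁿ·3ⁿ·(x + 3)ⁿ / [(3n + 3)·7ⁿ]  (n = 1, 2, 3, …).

Ratio test: |a_{n+1}/a_n| = [(3n + 3)/(3(n+1) + 3)] · 3/7 → 3/7 as n → ∞.
Hence the series converges for |x + 3| < 1/(3/7) = 7/3, so the radius of convergence is 7/3.

R = 7/3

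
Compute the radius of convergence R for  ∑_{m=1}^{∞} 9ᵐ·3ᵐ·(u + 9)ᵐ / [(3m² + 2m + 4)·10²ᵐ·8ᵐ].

Apply the ratio test: |a_{m+1}| / |a_m| = [(3m² + 2m + 4)/(3(m+1)² + 2(m+1) + 4)] · 9·3/(100·8), which tends to 27/800 as m → ∞.
Hence the series converges for |u + 9| < 1/(27/800) = 800/27, so the radius of convergence is 800/27.

R = 800/27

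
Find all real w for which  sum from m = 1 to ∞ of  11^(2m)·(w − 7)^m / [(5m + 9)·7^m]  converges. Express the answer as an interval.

[840/121, 854/121)

The ratio of consecutive coefficients is [(5m + 9)/(5(m+1) + 9)] · 121/7 → 121/7.
Thus R = 1/(121/7) = 7/121.
At w = 854/121: the terms behave like c/m; limit comparison with the harmonic series gives divergence.
When w = 840/121, convergence follows from the alternating series test (terms decrease monotonically to 0).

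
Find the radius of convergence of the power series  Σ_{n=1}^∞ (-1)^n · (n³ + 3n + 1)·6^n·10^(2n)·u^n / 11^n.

R = 11/600

By the ratio test, |a_{n+1}/a_n| = [((n+1)³ + 3(n+1) + 1)/(n³ + 3n + 1)] · 6·100/11 → 600/11.
The series converges when 600/11 · |u| < 1, giving R = 11/600.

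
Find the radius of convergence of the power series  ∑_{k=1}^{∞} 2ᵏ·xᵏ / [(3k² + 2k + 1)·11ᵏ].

By the ratio test, |a_{k+1}/a_k| = [(3k² + 2k + 1)/(3(k+1)² + 2(k+1) + 1)] · 2/11 → 2/11.
The series converges when 2/11 · |x| < 1, giving R = 11/2.

R = 11/2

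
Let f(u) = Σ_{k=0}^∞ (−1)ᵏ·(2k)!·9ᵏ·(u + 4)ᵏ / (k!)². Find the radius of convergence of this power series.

Apply the ratio test: |a_{k+1}| / |a_k| = (2k+1)·(2k+2)/(k+1)² · 9, which tends to 36 as k → ∞.
Convergence for |u + 4| · 36 < 1, i.e. |u + 4| < 1/36. So R = 1/36.

R = 1/36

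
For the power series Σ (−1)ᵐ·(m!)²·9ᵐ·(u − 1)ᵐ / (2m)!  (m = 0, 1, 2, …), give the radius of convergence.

R = 4/9

The ratio of consecutive coefficients is (m+1)²/[(2m+1)·(2m+2)] · 9 → 9/4.
Convergence for |u − 1| · 9/4 < 1, i.e. |u − 1| < 4/9. So R = 4/9.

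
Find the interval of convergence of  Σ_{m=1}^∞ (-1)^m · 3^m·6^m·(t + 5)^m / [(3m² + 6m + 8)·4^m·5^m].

[-55/9, -35/9]

Ratio test: |a_{m+1}/a_m| = [(3m² + 6m + 8)/(3(m+1)² + 6(m+1) + 8)] · 3·6/(4·5) → 9/10 as m → ∞.
Convergence for |t + 5| · 9/10 < 1, i.e. |t + 5| < 10/9. So R = 10/9.
Check t = -35/9: the terms are on the order of 1/m², so the series converges absolutely by comparison with the p-series (p = 2 > 1).
When t = -55/9, the series is dominated by a constant times Σ 1/m², which converges (p = 2 > 1).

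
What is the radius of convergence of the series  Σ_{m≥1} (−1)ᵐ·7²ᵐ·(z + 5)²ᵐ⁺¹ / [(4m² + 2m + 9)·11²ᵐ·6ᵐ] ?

R = 11√6/7

By the ratio test, |a_{m+1}/a_m| = [(4m² + 2m + 9)/(4(m+1)² + 2(m+1) + 9)] · 49/(121·6) → 49/726.
Successive powers of (z + 5) differ by 2, so the series converges when |z + 5|² · 49/726 < 1, i.e. |z + 5| < √(726/49). So R = 11√6/7.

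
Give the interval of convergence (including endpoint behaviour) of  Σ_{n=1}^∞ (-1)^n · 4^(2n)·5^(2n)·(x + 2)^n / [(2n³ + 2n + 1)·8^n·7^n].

Ratio test: |a_{n+1}/a_n| = [(2n³ + 2n + 1)/(2(n+1)³ + 2(n+1) + 1)] · 16·25/(8·7) → 50/7 as n → ∞.
Thus R = 1/(50/7) = 7/50.
At x = -93/50: the terms are on the order of 1/n³, so the series converges absolutely by comparison with the p-series (p = 3 > 1).
Check x = -107/50: the series is dominated by a constant times Σ 1/n³, which converges (p = 3 > 1).

[-107/50, -93/50]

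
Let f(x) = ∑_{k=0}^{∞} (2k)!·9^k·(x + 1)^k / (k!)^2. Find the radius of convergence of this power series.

By the ratio test, |a_{k+1}/a_k| = (2k+1)·(2k+2)/(k+1)² · 9 → 36.
Convergence for |x + 1| · 36 < 1, i.e. |x + 1| < 1/36. So R = 1/36.

R = 1/36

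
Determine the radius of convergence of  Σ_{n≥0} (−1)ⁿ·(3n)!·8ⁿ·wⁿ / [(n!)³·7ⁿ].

The ratio of consecutive coefficients is (3n+1)·(3n+2)·(3n+3)/(n+1)³ · 8/7 → 216/7.
Convergence for |w| · 216/7 < 1, i.e. |w| < 7/216. So R = 7/216.

R = 7/216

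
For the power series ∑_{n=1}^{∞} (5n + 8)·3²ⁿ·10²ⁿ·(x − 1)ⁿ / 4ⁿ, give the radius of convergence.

Ratio test: |a_{n+1}/a_n| = [(5(n+1) + 8)/(5n + 8)] · 9·100/4 → 225 as n → ∞.
Convergence for |x − 1| · 225 < 1, i.e. |x − 1| < 1/225. So R = 1/225.

R = 1/225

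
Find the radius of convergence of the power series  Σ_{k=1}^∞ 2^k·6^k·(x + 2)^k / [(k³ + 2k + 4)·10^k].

By the ratio test, |a_{k+1}/a_k| = [(k³ + 2k + 4)/((k+1)³ + 2(k+1) + 4)] · 2·6/10 → 6/5.
Thus R = 1/(6/5) = 5/6.

R = 5/6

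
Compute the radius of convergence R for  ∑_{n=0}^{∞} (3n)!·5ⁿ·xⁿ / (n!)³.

R = 1/135

The ratio of consecutive coefficients is (3n+1)·(3n+2)·(3n+3)/(n+1)³ · 5 → 135.
Convergence for |x| · 135 < 1, i.e. |x| < 1/135. So R = 1/135.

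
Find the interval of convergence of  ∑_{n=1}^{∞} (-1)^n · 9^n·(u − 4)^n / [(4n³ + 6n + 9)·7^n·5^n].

[1/9, 71/9]

Ratio test: |a_{n+1}/a_n| = [(4n³ + 6n + 9)/(4(n+1)³ + 6(n+1) + 9)] · 9/(7·5) → 9/35 as n → ∞.
The series converges when 9/35 · |u − 4| < 1, giving R = 35/9.
When u = 71/9, the series is dominated by a constant times Σ 1/n³, which converges (p = 3 > 1).
Check u = 1/9: absolute convergence follows by limit comparison with Σ 1/n³.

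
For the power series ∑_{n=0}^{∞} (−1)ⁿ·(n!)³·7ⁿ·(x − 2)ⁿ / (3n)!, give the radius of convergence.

Apply the ratio test: |a_{n+1}| / |a_n| = (n+1)³/[(3n+1)·(3n+2)·(3n+3)] · 7, which tends to 7/27 as n → ∞.
Hence the series converges for |x − 2| < 1/(7/27) = 27/7, so the radius of convergence is 27/7.

R = 27/7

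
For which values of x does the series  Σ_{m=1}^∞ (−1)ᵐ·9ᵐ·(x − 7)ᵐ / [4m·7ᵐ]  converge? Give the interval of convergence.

(56/9, 70/9]

The ratio of consecutive coefficients is [4m/4(m+1)] · 9/7 → 9/7.
Hence the series converges for |x − 7| < 1/(9/7) = 7/9, so the radius of convergence is 7/9.
Check x = 70/9: an alternating series whose terms decrease to 0 in absolute value, so it converges by the Leibniz criterion.
At x = 56/9: comparison with the harmonic series Σ 1/m shows the series diverges.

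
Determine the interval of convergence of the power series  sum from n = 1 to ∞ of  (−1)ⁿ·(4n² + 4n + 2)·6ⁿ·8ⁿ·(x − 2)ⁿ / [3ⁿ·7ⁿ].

Apply the ratio test: |a_{n+1}| / |a_n| = [(4(n+1)² + 4(n+1) + 2)/(4n² + 4n + 2)] · 6·8/(3·7), which tends to 16/7 as n → ∞.
Hence the series converges for |x − 2| < 1/(16/7) = 7/16, so the radius of convergence is 7/16.
Check x = 39/16: the n-th term does not approach 0; divergence by the term test.
Check x = 25/16: the terms do not tend to 0, so the series diverges.

(25/16, 39/16)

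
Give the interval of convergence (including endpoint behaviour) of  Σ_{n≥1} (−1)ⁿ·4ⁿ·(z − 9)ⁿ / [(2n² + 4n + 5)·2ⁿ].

[17/2, 19/2]

By the ratio test, |a_{n+1}/a_n| = [(2n² + 4n + 5)/(2(n+1)² + 4(n+1) + 5)] · 4/2 → 2.
Thus R = 1/(2) = 1/2.
When z = 19/2, the series is dominated by a constant times Σ 1/n², which converges (p = 2 > 1).
At z = 17/2: absolute convergence follows by limit comparison with Σ 1/n².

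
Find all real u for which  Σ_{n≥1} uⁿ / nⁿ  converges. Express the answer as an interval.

Applying the root test, |a_n|^(1/n) = 1/n → 0.
Since the n-th root of |a_n| tends to 0, the series converges for all real u; R = ∞.

(−∞, ∞)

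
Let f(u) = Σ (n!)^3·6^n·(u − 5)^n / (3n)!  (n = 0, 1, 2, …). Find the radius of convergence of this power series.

Ratio test: |a_{n+1}/a_n| = (n+1)³/[(3n+1)·(3n+2)·(3n+3)] · 6 → 2/9 as n → ∞.
Hence the series converges for |u − 5| < 1/(2/9) = 9/2, so the radius of convergence is 9/2.

R = 9/2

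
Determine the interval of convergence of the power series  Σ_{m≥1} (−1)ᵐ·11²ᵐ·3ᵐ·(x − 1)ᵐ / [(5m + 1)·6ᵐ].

(119/121, 123/121]

The ratio of consecutive coefficients is [(5m + 1)/(5(m+1) + 1)] · 121·3/6 → 121/2.
Hence the series converges for |x − 1| < 1/(121/2) = 2/121, so the radius of convergence is 2/121.
Check x = 123/121: an alternating series whose terms decrease to 0 in absolute value, so it converges by the Leibniz criterion.
Check x = 119/121: comparison with the harmonic series Σ 1/m shows the series diverges.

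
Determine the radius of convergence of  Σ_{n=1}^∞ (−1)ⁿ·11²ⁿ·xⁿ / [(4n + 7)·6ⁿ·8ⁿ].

By the ratio test, |a_{n+1}/a_n| = [(4n + 7)/(4(n+1) + 7)] · 121/(6·8) → 121/48.
The series converges when 121/48 · |x| < 1, giving R = 48/121.

R = 48/121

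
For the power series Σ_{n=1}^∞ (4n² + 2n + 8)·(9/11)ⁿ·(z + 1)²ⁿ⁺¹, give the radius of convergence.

By the ratio test, |a_{n+1}/a_n| = [(4(n+1)² + 2(n+1) + 8)/(4n² + 2n + 8)] · 9/11 → 9/11.
Writing y = (z + 1)², the series in y has radius 11/9, so |z + 1| < √(11/9) and R = √11/3.

R = √11/3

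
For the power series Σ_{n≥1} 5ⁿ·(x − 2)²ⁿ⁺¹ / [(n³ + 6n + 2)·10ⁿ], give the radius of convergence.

R = √2

Ratio test: |a_{n+1}/a_n| = [(n³ + 6n + 2)/((n+1)³ + 6(n+1) + 2)] · 5/10 → 1/2 as n → ∞.
Since the exponent of (x − 2) increases by 2 each term, convergence requires |x − 2|² < 2, hence R = √2.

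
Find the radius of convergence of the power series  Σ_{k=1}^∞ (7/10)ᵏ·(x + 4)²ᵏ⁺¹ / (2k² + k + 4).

R = √70/7

The ratio of consecutive coefficients is [(2k² + k + 4)/(2(k+1)² + (k+1) + 4)] · 7/10 → 7/10.
Writing y = (x + 4)², the series in y has radius 10/7, so |x + 4| < √(10/7) and R = √70/7.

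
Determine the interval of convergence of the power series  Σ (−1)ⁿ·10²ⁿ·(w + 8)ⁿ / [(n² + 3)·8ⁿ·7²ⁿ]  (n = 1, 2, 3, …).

[-298/25, -102/25]

By the ratio test, |a_{n+1}/a_n| = [(n² + 3)/((n+1)² + 3)] · 100/(8·49) → 25/98.
Convergence for |w + 8| · 25/98 < 1, i.e. |w + 8| < 98/25. So R = 98/25.
Endpoint w = -102/25: absolute convergence follows by limit comparison with Σ 1/n².
When w = -298/25, the terms are on the order of 1/n², so the series converges absolutely by comparison with the p-series (p = 2 > 1).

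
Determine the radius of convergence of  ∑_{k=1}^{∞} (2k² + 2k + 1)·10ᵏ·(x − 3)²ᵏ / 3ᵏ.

R = √30/10

Apply the ratio test: |a_{k+1}| / |a_k| = [(2(k+1)² + 2(k+1) + 1)/(2k² + 2k + 1)] · 10/3, which tends to 10/3 as k → ∞.
Writing y = (x − 3)², the series in y has radius 3/10, so |x − 3| < √(3/10) and R = √30/10.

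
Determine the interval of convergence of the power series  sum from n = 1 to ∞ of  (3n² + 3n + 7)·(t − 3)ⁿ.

Apply the ratio test: |a_{n+1}| / |a_n| = (3(n+1)² + 3(n+1) + 7)/(3n² + 3n + 7), which tends to 1 as n → ∞.
Convergence for |t − 3| < 1, so R = 1.
Check t = 4: the terms have absolute value of order n², which does not tend to 0, so the series diverges by the divergence test.
At t = 2: the terms have absolute value of order n², which does not tend to 0, so the series diverges by the divergence test.

(2, 4)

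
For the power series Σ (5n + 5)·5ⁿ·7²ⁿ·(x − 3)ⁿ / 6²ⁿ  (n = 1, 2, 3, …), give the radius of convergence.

R = 36/245

The ratio of consecutive coefficients is [(5(n+1) + 5)/(5n + 5)] · 5·49/36 → 245/36.
The series converges when 245/36 · |x − 3| < 1, giving R = 36/245.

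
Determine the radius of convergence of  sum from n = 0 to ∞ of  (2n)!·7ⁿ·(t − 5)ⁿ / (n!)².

R = 1/28

The ratio of consecutive coefficients is (2n+1)·(2n+2)/(n+1)² · 7 → 28.
The series converges when 28 · |t − 5| < 1, giving R = 1/28.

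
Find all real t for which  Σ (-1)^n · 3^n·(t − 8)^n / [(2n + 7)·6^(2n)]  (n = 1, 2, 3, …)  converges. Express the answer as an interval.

The ratio of consecutive coefficients is [(2n + 7)/(2(n+1) + 7)] · 3/36 → 1/12.
Convergence for |t − 8| · 1/12 < 1, i.e. |t − 8| < 12. So R = 12.
At t = 20: an alternating series whose terms decrease to 0 in absolute value, so it converges by the Leibniz criterion.
At t = -4: the terms behave like c/n; limit comparison with the harmonic series gives divergence.

(-4, 20]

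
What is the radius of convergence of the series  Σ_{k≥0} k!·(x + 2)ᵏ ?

R = 0

The ratio of consecutive coefficients is (k+1) → ∞.
The terms grow without bound for any (x + 2) ≠ 0, so R = 0 (convergence only at x = -2).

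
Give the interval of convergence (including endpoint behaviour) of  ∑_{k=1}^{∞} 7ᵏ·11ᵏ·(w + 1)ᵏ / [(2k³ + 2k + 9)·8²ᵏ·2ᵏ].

Apply the ratio test: |a_{k+1}| / |a_k| = [(2k³ + 2k + 9)/(2(k+1)³ + 2(k+1) + 9)] · 7·11/(64·2), which tends to 77/128 as k → ∞.
Hence the series converges for |w + 1| < 1/(77/128) = 128/77, so the radius of convergence is 128/77.
Endpoint w = 51/77: the series is dominated by a constant times Σ 1/k³, which converges (p = 3 > 1).
At w = -205/77: the terms are on the order of 1/k³, so the series converges absolutely by comparison with the p-series (p = 3 > 1).

[-205/77, 51/77]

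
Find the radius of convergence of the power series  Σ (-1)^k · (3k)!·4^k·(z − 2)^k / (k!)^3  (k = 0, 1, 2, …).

R = 1/108

Apply the ratio test: |a_{k+1}| / |a_k| = (3k+1)·(3k+2)·(3k+3)/(k+1)³ · 4, which tends to 108 as k → ∞.
Thus R = 1/(108) = 1/108.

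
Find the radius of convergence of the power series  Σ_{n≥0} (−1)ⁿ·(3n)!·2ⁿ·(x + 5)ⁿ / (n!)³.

R = 1/54

Ratio test: |a_{n+1}/a_n| = (3n+1)·(3n+2)·(3n+3)/(n+1)³ · 2 → 54 as n → ∞.
The series converges when 54 · |x + 5| < 1, giving R = 1/54.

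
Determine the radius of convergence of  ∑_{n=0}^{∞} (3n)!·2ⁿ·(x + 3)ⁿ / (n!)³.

R = 1/54

By the ratio test, |a_{n+1}/a_n| = (3n+1)·(3n+2)·(3n+3)/(n+1)³ · 2 → 54.
Thus R = 1/(54) = 1/54.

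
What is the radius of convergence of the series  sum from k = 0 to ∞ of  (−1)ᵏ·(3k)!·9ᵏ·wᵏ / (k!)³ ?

R = 1/243

By the ratio test, |a_{k+1}/a_k| = (3k+1)·(3k+2)·(3k+3)/(k+1)³ · 9 → 243.
Hence the series converges for |w| < 1/(243) = 1/243, so the radius of convergence is 1/243.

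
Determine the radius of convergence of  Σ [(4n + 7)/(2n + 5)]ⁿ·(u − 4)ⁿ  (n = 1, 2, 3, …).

R = 1/2

Applying the root test, |a_n|^(1/n) = (4n + 7)/(2n + 5) → 2.
Thus R = 1/(2) = 1/2.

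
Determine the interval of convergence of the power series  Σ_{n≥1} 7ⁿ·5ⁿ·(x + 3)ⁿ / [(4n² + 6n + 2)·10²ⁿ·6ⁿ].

By the ratio test, |a_{n+1}/a_n| = [(4n² + 6n + 2)/(4(n+1)² + 6(n+1) + 2)] · 7·5/(100·6) → 7/120.
The series converges when 7/120 · |x + 3| < 1, giving R = 120/7.
Check x = 99/7: absolute convergence follows by limit comparison with Σ 1/n².
Endpoint x = -141/7: the series is dominated by a constant times Σ 1/n², which converges (p = 2 > 1).

[-141/7, 99/7]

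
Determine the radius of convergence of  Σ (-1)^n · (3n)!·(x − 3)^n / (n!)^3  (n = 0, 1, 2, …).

R = 1/27

Ratio test: |a_{n+1}/a_n| = (3n+1)·(3n+2)·(3n+3)/(n+1)³ → 27 as n → ∞.
Hence the series converges for |x − 3| < 1/(27) = 1/27, so the radius of convergence is 1/27.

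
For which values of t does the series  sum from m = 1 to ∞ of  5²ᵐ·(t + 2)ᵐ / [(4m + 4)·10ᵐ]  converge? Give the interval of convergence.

By the ratio test, |a_{m+1}/a_m| = [(4m + 4)/(4(m+1) + 4)] · 25/10 → 5/2.
The series converges when 5/2 · |t + 2| < 1, giving R = 2/5.
At t = -8/5: comparison with the harmonic series Σ 1/m shows the series diverges.
When t = -12/5, an alternating series whose terms decrease to 0 in absolute value, so it converges by the Leibniz criterion.

[-12/5, -8/5)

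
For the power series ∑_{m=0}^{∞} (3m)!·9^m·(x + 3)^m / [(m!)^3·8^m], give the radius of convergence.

R = 8/243

By the ratio test, |a_{m+1}/a_m| = (3m+1)·(3m+2)·(3m+3)/(m+1)³ · 9/8 → 243/8.
Convergence for |x + 3| · 243/8 < 1, i.e. |x + 3| < 8/243. So R = 8/243.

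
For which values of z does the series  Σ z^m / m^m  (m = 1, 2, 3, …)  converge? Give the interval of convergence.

(−∞, ∞)

Applying the root test, |a_m|^(1/m) = 1/m → 0.
The limit is 0 for every z, so R = ∞.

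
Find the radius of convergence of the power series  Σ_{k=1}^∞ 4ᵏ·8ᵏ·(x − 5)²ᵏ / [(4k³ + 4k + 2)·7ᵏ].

R = √14/8

By the ratio test, |a_{k+1}/a_k| = [(4k³ + 4k + 2)/(4(k+1)³ + 4(k+1) + 2)] · 4·8/7 → 32/7.
Successive powers of (x − 5) differ by 2, so the series converges when |x − 5|² · 32/7 < 1, i.e. |x − 5| < √(7/32). So R = √14/8.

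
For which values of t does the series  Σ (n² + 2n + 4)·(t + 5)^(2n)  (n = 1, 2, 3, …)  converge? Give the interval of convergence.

(-6, -4)

Apply the ratio test: |a_{n+1}| / |a_n| = ((n+1)² + 2(n+1) + 4)/(n² + 2n + 4), which tends to 1 as n → ∞.
Writing y = (t + 5)², the series in y has radius 1, so |t + 5| < √(1) = 1 and R = 1.
When t = -4, the terms have absolute value of order n², which does not tend to 0, so the series diverges by the divergence test.
When t = -6, the terms do not tend to 0, so the series diverges.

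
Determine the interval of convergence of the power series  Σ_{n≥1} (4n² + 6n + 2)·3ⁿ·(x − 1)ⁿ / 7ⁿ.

The ratio of consecutive coefficients is [(4(n+1)² + 6(n+1) + 2)/(4n² + 6n + 2)] · 3/7 → 3/7.
The series converges when 3/7 · |x − 1| < 1, giving R = 7/3.
At x = 10/3: the terms do not tend to 0, so the series diverges.
Endpoint x = -4/3: the terms do not tend to 0, so the series diverges.

(-4/3, 10/3)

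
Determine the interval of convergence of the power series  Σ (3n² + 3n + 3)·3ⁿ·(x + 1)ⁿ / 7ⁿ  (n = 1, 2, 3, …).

By the ratio test, |a_{n+1}/a_n| = [(3(n+1)² + 3(n+1) + 3)/(3n² + 3n + 3)] · 3/7 → 3/7.
Thus R = 1/(3/7) = 7/3.
When x = 4/3, the terms have absolute value of order n², which does not tend to 0, so the series diverges by the divergence test.
Endpoint x = -10/3: the n-th term does not approach 0; divergence by the term test.

(-10/3, 4/3)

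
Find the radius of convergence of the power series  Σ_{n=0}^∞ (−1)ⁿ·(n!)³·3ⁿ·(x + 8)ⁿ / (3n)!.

R = 9

The ratio of consecutive coefficients is (n+1)³/[(3n+1)·(3n+2)·(3n+3)] · 3 → 1/9.
Hence the series converges for |x + 8| < 1/(1/9) = 9, so the radius of convergence is 9.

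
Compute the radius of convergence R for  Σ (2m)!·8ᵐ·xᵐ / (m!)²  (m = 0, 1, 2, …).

R = 1/32

Ratio test: |a_{m+1}/a_m| = (2m+1)·(2m+2)/(m+1)² · 8 → 32 as m → ∞.
Hence the series converges for |x| < 1/(32) = 1/32, so the radius of convergence is 1/32.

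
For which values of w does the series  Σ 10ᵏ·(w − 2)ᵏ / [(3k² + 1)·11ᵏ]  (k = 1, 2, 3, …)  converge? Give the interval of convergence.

[9/10, 31/10]

The ratio of consecutive coefficients is [(3k² + 1)/(3(k+1)² + 1)] · 10/11 → 10/11.
The series converges when 10/11 · |w − 2| < 1, giving R = 11/10.
When w = 31/10, the terms are on the order of 1/k², so the series converges absolutely by comparison with the p-series (p = 2 > 1).
When w = 9/10, absolute convergence follows by limit comparison with Σ 1/k².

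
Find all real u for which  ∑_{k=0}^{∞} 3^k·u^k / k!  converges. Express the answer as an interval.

(−∞, ∞)

The ratio of consecutive coefficients is 3 · 1/(k+1) → 0.
The ratio tends to 0 regardless of u, hence R = ∞.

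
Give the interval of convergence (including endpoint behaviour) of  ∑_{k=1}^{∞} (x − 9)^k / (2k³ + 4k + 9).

[8, 10]

The ratio of consecutive coefficients is (2k³ + 4k + 9)/(2(k+1)³ + 4(k+1) + 9) → 1.
So the series converges when |x − 9| < 1 and diverges when |x − 9| > 1; R = 1.
Check x = 10: the terms are on the order of 1/k³, so the series converges absolutely by comparison with the p-series (p = 3 > 1).
Check x = 8: the terms are on the order of 1/k³, so the series converges absolutely by comparison with the p-series (p = 3 > 1).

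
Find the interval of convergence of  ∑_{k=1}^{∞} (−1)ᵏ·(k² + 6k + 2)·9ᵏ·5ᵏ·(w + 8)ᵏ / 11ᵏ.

By the ratio test, |a_{k+1}/a_k| = [((k+1)² + 6(k+1) + 2)/(k² + 6k + 2)] · 9·5/11 → 45/11.
The series converges when 45/11 · |w + 8| < 1, giving R = 11/45.
Check w = -349/45: the terms have absolute value of order k², which does not tend to 0, so the series diverges by the divergence test.
At w = -371/45: the terms have absolute value of order k², which does not tend to 0, so the series diverges by the divergence test.

(-371/45, -349/45)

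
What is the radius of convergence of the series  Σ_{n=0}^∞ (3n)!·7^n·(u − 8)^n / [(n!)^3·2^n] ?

The ratio of consecutive coefficients is (3n+1)·(3n+2)·(3n+3)/(n+1)³ · 7/2 → 189/2.
The series converges when 189/2 · |u − 8| < 1, giving R = 2/189.

R = 2/189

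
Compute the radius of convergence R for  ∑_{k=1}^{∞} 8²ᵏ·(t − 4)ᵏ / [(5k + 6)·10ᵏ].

R = 5/32

By the ratio test, |a_{k+1}/a_k| = [(5k + 6)/(5(k+1) + 6)] · 64/10 → 32/5.
The series converges when 32/5 · |t − 4| < 1, giving R = 5/32.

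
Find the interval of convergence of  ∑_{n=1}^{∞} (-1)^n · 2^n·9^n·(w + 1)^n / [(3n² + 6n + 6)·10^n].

By the ratio test, |a_{n+1}/a_n| = [(3n² + 6n + 6)/(3(n+1)² + 6(n+1) + 6)] · 2·9/10 → 9/5.
The series converges when 9/5 · |w + 1| < 1, giving R = 5/9.
When w = -4/9, the terms are on the order of 1/n², so the series converges absolutely by comparison with the p-series (p = 2 > 1).
When w = -14/9, the terms are on the order of 1/n², so the series converges absolutely by comparison with the p-series (p = 2 > 1).

[-14/9, -4/9]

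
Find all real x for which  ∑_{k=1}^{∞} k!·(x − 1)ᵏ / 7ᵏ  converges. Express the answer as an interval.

{1}

Ratio test: |a_{k+1}/a_k| = (k+1) · 1/7 → ∞ as k → ∞.
The terms grow without bound for any (x − 1) ≠ 0, so R = 0 (convergence only at x = 1).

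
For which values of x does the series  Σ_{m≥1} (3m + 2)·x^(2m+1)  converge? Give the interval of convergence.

(-1, 1)

Ratio test: |a_{m+1}/a_m| = (3(m+1) + 2)/(3m + 2) → 1 as m → ∞.
Since the exponent of x increases by 2 each term, convergence requires |x|² < 1, hence R = 1.
Endpoint x = 1: the terms have absolute value of order m, which does not tend to 0, so the series diverges by the divergence test.
At x = -1: the m-th term does not approach 0; divergence by the term test.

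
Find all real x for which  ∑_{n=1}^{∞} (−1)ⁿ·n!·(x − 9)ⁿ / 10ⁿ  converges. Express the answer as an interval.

Apply the ratio test: |a_{n+1}| / |a_n| = (n+1) · 1/10, which tends to ∞ as n → ∞.
The ratio grows without bound, so the series diverges whenever (x − 9) ≠ 0; it converges only at x = 9. R = 0.

{9}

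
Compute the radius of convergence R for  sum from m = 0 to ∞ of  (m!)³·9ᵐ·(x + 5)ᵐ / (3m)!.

The ratio of consecutive coefficients is (m+1)³/[(3m+1)·(3m+2)·(3m+3)] · 9 → 1/3.
Convergence for |x + 5| · 1/3 < 1, i.e. |x + 5| < 3. So R = 3.

R = 3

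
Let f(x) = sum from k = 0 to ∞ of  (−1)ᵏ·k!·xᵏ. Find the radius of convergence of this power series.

R = 0

The ratio of consecutive coefficients is (k+1) → ∞.
Since the ratio → ∞, the series diverges for every x ≠ 0, and R = 0.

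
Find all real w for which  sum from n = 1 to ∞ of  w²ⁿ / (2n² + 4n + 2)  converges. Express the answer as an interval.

[-1, 1]

Ratio test: |a_{n+1}/a_n| = (2n² + 4n + 2)/(2(n+1)² + 4(n+1) + 2) → 1 as n → ∞.
Since the exponent of w increases by 2 each term, convergence requires |w|² < 1, hence R = 1.
Endpoint w = 1: the series is dominated by a constant times Σ 1/n², which converges (p = 2 > 1).
Endpoint w = -1: absolute convergence follows by limit comparison with Σ 1/n².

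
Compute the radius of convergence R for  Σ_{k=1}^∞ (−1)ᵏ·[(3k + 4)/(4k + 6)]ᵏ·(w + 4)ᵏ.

By the Cauchy root test, |a_k|^(1/k) = (3k + 4)/(4k + 6) → 3/4.
Convergence for |w + 4| · 3/4 < 1, i.e. |w + 4| < 4/3. So R = 4/3.

R = 4/3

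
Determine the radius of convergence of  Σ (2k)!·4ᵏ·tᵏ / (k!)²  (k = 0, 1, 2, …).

R = 1/16

Ratio test: |a_{k+1}/a_k| = (2k+1)·(2k+2)/(k+1)² · 4 → 16 as k → ∞.
Convergence for |t| · 16 < 1, i.e. |t| < 1/16. So R = 1/16.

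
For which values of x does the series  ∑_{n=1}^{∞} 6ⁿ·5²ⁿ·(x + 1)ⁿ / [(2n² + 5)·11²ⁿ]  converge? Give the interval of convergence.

[-271/150, -29/150]

The ratio of consecutive coefficients is [(2n² + 5)/(2(n+1)² + 5)] · 6·25/121 → 150/121.
The series converges when 150/121 · |x + 1| < 1, giving R = 121/150.
Endpoint x = -29/150: the terms are on the order of 1/n², so the series converges absolutely by comparison with the p-series (p = 2 > 1).
At x = -271/150: absolute convergence follows by limit comparison with Σ 1/n².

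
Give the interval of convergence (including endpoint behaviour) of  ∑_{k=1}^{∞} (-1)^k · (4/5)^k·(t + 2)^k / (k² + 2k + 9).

Apply the ratio test: |a_{k+1}| / |a_k| = [(k² + 2k + 9)/((k+1)² + 2(k+1) + 9)] · 4/5, which tends to 4/5 as k → ∞.
The series converges when 4/5 · |t + 2| < 1, giving R = 5/4.
When t = -3/4, the terms are on the order of 1/k², so the series converges absolutely by comparison with the p-series (p = 2 > 1).
At t = -13/4: absolute convergence follows by limit comparison with Σ 1/k².

[-13/4, -3/4]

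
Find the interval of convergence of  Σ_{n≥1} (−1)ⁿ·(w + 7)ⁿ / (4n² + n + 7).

[-8, -6]

Apply the ratio test: |a_{n+1}| / |a_n| = (4n² + n + 7)/(4(n+1)² + (n+1) + 7), which tends to 1 as n → ∞.
Hence R = 1.
When w = -6, the terms are on the order of 1/n², so the series converges absolutely by comparison with the p-series (p = 2 > 1).
Endpoint w = -8: the series is dominated by a constant times Σ 1/n², which converges (p = 2 > 1).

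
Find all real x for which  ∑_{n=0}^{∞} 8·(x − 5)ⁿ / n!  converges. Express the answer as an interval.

Ratio test: |a_{n+1}/a_n| = 8/8 · 1/(n+1) → 0 as n → ∞.
The limit is 0, so the series converges for all x; R = ∞.

(−∞, ∞)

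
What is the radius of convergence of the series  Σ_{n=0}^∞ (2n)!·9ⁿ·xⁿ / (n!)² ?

R = 1/36

The ratio of consecutive coefficients is (2n+1)·(2n+2)/(n+1)² · 9 → 36.
Thus R = 1/(36) = 1/36.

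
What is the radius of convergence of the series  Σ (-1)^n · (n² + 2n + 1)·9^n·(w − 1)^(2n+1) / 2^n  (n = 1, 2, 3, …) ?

R = √2/3

Ratio test: |a_{n+1}/a_n| = [((n+1)² + 2(n+1) + 1)/(n² + 2n + 1)] · 9/2 → 9/2 as n → ∞.
Successive powers of (w − 1) differ by 2, so the series converges when |w − 1|² · 9/2 < 1, i.e. |w − 1| < √(2/9). So R = √2/3.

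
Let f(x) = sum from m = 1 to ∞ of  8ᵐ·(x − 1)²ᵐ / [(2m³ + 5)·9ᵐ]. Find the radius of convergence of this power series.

By the ratio test, |a_{m+1}/a_m| = [(2m³ + 5)/(2(m+1)³ + 5)] · 8/9 → 8/9.
Successive powers of (x − 1) differ by 2, so the series converges when |x − 1|² · 8/9 < 1, i.e. |x − 1| < √(9/8). So R = 3√2/4.

R = 3√2/4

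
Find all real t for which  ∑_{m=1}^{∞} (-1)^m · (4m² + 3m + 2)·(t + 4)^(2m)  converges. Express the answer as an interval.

The ratio of consecutive coefficients is (4(m+1)² + 3(m+1) + 2)/(4m² + 3m + 2) → 1.
Successive powers of (t + 4) differ by 2, so the series converges when |t + 4|² · 1 < 1, i.e. |t + 4| < √(1) = 1. So R = 1.
Check t = -3: the terms do not tend to 0, so the series diverges.
Endpoint t = -5: the terms do not tend to 0, so the series diverges.

(-5, -3)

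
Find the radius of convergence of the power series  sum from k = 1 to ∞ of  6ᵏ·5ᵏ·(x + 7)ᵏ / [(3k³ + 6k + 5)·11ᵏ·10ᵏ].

R = 11/3

Ratio test: |a_{k+1}/a_k| = [(3k³ + 6k + 5)/(3(k+1)³ + 6(k+1) + 5)] · 6·5/(11·10) → 3/11 as k → ∞.
Convergence for |x + 7| · 3/11 < 1, i.e. |x + 7| < 11/3. So R = 11/3.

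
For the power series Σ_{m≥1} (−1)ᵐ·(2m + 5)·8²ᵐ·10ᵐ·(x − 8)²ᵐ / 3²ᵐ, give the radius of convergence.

R = 3√10/80

Ratio test: |a_{m+1}/a_m| = [(2(m+1) + 5)/(2m + 5)] · 64·10/9 → 640/9 as m → ∞.
Since the exponent of (x − 8) increases by 2 each term, convergence requires |x − 8|² < 9/640, hence R = 3√10/80.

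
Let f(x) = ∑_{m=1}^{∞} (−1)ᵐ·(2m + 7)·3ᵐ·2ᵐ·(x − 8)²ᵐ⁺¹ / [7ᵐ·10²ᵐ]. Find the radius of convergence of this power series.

By the ratio test, |a_{m+1}/a_m| = [(2(m+1) + 7)/(2m + 7)] · 3·2/(7·100) → 3/350.
Successive powers of (x − 8) differ by 2, so the series converges when |x − 8|² · 3/350 < 1, i.e. |x − 8| < √(350/3). So R = 5√42/3.

R = 5√42/3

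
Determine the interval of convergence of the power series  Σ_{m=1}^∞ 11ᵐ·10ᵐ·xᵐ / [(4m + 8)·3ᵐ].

By the ratio test, |a_{m+1}/a_m| = [(4m + 8)/(4(m+1) + 8)] · 11·10/3 → 110/3.
Convergence for |x| · 110/3 < 1, i.e. |x| < 3/110. So R = 3/110.
At x = 3/110: the terms behave like c/m; limit comparison with the harmonic series gives divergence.
Check x = -3/110: the terms alternate in sign and decrease monotonically to 0 in absolute value (size ~ c/m), so the alternating series test gives convergence.

[-3/110, 3/110)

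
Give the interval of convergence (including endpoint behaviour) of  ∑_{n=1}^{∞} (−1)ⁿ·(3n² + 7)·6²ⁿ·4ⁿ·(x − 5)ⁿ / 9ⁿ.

By the ratio test, |a_{n+1}/a_n| = [(3(n+1)² + 7)/(3n² + 7)] · 36·4/9 → 16.
The series converges when 16 · |x − 5| < 1, giving R = 1/16.
When x = 81/16, the terms have absolute value of order n², which does not tend to 0, so the series diverges by the divergence test.
When x = 79/16, the terms have absolute value of order n², which does not tend to 0, so the series diverges by the divergence test.

(79/16, 81/16)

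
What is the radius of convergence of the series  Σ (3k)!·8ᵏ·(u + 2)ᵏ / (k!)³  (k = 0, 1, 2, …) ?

The ratio of consecutive coefficients is (3k+1)·(3k+2)·(3k+3)/(k+1)³ · 8 → 216.
The series converges when 216 · |u + 2| < 1, giving R = 1/216.

R = 1/216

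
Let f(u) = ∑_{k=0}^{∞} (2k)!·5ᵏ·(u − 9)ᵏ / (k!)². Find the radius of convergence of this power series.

R = 1/20

The ratio of consecutive coefficients is (2k+1)·(2k+2)/(k+1)² · 5 → 20.
Thus R = 1/(20) = 1/20.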